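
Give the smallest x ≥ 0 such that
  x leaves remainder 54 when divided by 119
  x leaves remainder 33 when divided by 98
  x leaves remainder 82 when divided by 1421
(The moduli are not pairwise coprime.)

Combine the congruences pairwise.
gcd(119, 98) = 7 and 7 | (33 − 54), so the pair is consistent; merging gives x ≡ 1601 (mod 1666), where 1666 = lcm(119, 98).
gcd(1666, 1421) = 49 and 49 | (82 − 1601), so the pair is consistent; merging gives x ≡ 29923 (mod 48314), where 48314 = lcm(1666, 1421).
The solution is unique modulo lcm(119, 98, 1421) = 48314.

29923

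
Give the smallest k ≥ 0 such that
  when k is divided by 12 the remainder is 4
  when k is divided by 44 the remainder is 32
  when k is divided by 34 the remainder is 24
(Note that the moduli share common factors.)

gcd(12, 44) = 4 and 4 | (32 − 4), so the pair is consistent; merging gives k ≡ 76 (mod 132), where 132 = lcm(12, 44).
gcd(132, 34) = 2 and 2 | (24 − 76), so the pair is consistent; merging gives k ≡ 1792 (mod 2244), where 2244 = lcm(132, 34).
The solution is unique modulo lcm(12, 44, 34) = 2244.

1792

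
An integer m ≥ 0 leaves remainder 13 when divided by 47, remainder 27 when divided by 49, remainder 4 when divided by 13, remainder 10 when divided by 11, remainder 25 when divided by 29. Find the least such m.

The moduli are pairwise coprime; N = 47·49·13·11·29 = 9550541.
N/47 = 203203; 203203 ≡ 22 (mod 47); 22·15 ≡ 1, so inverse 15.
N/49 = 194909; 194909 ≡ 36 (mod 49); 36·15 ≡ 1, so inverse 15.
N/13 = 734657; 734657 ≡ 1 (mod 13), inverse 1.
N/11 = 868231; 868231 ≡ 1 (mod 11), inverse 1.
N/29 = 329329; 329329 ≡ 5 (mod 29); 5·6 ≡ 1, so inverse 6.
m ≡ 13·203203·15 + 27·194909·15 + 4·734657·1 + 10·868231·1 + 25·329329·6 = 179583018.
179583018 mod 9550541 = 7673280.

7673280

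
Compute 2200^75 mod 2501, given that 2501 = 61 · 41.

2012

Mod 61: 2200 ≡ 4; by Fermat, exponent reduces to 75 mod 60 = 15; 4^15 ≡ 60 (mod 61).
Mod 41: 2200 ≡ 27; by Fermat, exponent reduces to 75 mod 40 = 35; 27^35 ≡ 3 (mod 41).
Combine by CRT: x ≡ 60 (mod 61), x ≡ 3 (mod 41) ⇒ x ≡ 2012 (mod 2501).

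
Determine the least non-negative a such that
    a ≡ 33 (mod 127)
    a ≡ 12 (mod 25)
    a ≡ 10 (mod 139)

381287

The moduli are pairwise coprime; N = 127·25·139 = 441325.
N/127 = 3475; 3475 ≡ 46 (mod 127); 46·58 ≡ 1, so inverse 58.
N/25 = 17653; 17653 ≡ 3 (mod 25); 3·17 ≡ 1, so inverse 17.
N/139 = 3175; 3175 ≡ 117 (mod 139); 117·120 ≡ 1, so inverse 120.
a ≡ 33·3475·58 + 12·17653·17 + 10·3175·120 = 14062362.
14062362 mod 441325 = 381287.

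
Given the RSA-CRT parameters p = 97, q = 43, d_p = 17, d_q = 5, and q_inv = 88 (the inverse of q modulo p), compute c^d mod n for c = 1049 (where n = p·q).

m₁ = c^(d_p) mod p: c ≡ 79 (mod 97), and 79^17 mod 97 = 79.
m₂ = c^(d_q) mod q: c ≡ 17 (mod 43), and 17^5 mod 43 = 40.
h = q_inv·(m₁ − m₂) mod p = 88·(79 − 40) mod 97 = 37.
m = m₂ + h·q = 40 + 37·43 = 1631.

1631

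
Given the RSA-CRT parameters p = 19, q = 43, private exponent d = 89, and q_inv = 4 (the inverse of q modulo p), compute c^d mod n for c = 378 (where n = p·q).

d_p = d mod (p−1) = 89 mod 18 = 17; d_q = d mod (q−1) = 5.
m₁ = c^(d_p) mod p: c ≡ 17 (mod 19), and 17^17 mod 19 = 9.
m₂ = c^(d_q) mod q: c ≡ 34 (mod 43), and 34^5 mod 43 = 33.
h = q_inv·(m₁ − m₂) mod p = 4·(9 − 33) mod 19 = 18.
m = m₂ + h·q = 33 + 18·43 = 807.

807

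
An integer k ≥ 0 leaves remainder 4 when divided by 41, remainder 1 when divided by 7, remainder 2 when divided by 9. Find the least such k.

2423

The moduli are pairwise coprime; N = 41·7·9 = 2583.
N/41 = 63; 63 ≡ 22 (mod 41); 22·28 ≡ 1, so inverse 28.
N/7 = 369; 369 ≡ 5 (mod 7); 5·3 ≡ 1, so inverse 3.
N/9 = 287; 287 ≡ 8 (mod 9); 8·8 ≡ 1, so inverse 8.
k ≡ 4·63·28 + 1·369·3 + 2·287·8 = 12755.
12755 mod 2583 = 2423.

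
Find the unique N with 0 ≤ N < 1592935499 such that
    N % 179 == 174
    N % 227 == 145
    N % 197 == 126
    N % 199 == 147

The moduli are pairwise coprime; M = 179·227·197·199 = 1592935499.
M/179 = 8899081; 8899081 ≡ 96 (mod 179); 96·69 ≡ 1, so inverse 69.
M/227 = 7017337; 7017337 ≡ 86 (mod 227); 86·66 ≡ 1, so inverse 66.
M/197 = 8085967; 8085967 ≡ 102 (mod 197); 102·141 ≡ 1, so inverse 141.
M/199 = 8004701; 8004701 ≡ 125 (mod 199); 125·121 ≡ 1, so inverse 121.
N ≡ 174·8899081·69 + 145·7017337·66 + 126·8085967·141 + 147·8004701·121 = 460033187985.
460033187985 mod 1592935499 = 1267764273.

1267764273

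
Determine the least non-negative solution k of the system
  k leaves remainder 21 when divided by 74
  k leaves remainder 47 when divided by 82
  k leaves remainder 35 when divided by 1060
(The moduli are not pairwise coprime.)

gcd(74, 82) = 2 and 2 | (47 − 21), so the pair is consistent; merging gives k ≡ 539 (mod 3034), where 3034 = lcm(74, 82).
gcd(3034, 1060) = 2 and 2 | (35 − 539), so the pair is consistent; merging gives k ≡ 649815 (mod 1608020), where 1608020 = lcm(3034, 1060).
The solution is unique modulo lcm(74, 82, 1060) = 1608020.

649815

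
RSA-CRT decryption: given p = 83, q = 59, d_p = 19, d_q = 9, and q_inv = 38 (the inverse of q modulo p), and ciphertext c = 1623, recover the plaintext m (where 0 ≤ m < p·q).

m₁ = c^(d_p) mod p: c ≡ 46 (mod 83), and 46^19 mod 83 = 56.
m₂ = c^(d_q) mod q: c ≡ 30 (mod 59), and 30^9 mod 59 = 31.
h = q_inv·(m₁ − m₂) mod p = 38·(56 − 31) mod 83 = 37.
m = m₂ + h·q = 31 + 37·59 = 2214.

2214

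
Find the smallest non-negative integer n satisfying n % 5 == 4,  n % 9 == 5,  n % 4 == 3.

59

From n ≡ 4 (mod 5) write n = 4 + 5t. Substituting into n ≡ 5 (mod 9) gives 5t ≡ 1 (mod 9), and since 5⁻¹ ≡ 2 (mod 9), t ≡ 2. Hence n ≡ 4 + 5·2 = 14 (mod 45).
From n ≡ 14 (mod 45) write n = 14 + 45t. Substituting into n ≡ 3 (mod 4) gives 45t ≡ 1 (mod 4), and since 1⁻¹ ≡ 1 (mod 4), t ≡ 1. Hence n ≡ 14 + 45·1 = 59 (mod 180).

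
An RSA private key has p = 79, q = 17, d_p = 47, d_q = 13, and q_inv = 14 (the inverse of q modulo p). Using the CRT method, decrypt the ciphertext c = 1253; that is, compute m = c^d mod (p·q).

983

m₁ = c^(d_p) mod p: c ≡ 68 (mod 79), and 68^47 mod 79 = 35.
m₂ = c^(d_q) mod q: c ≡ 12 (mod 17), and 12^13 mod 17 = 14.
h = q_inv·(m₁ − m₂) mod p = 14·(35 − 14) mod 79 = 57.
m = m₂ + h·q = 14 + 57·17 = 983.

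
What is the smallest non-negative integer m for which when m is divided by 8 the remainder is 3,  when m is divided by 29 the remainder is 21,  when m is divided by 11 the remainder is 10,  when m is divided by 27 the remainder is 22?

56803

The moduli are pairwise coprime; N = 8·29·11·27 = 68904.
N/8 = 8613; 8613 ≡ 5 (mod 8); 5·5 ≡ 1, so inverse 5.
N/29 = 2376; 2376 ≡ 27 (mod 29); 27·14 ≡ 1, so inverse 14.
N/11 = 6264; 6264 ≡ 5 (mod 11); 5·9 ≡ 1, so inverse 9.
N/27 = 2552; 2552 ≡ 14 (mod 27); 14·2 ≡ 1, so inverse 2.
m ≡ 3·8613·5 + 21·2376·14 + 10·6264·9 + 22·2552·2 = 1503787.
1503787 mod 68904 = 56803.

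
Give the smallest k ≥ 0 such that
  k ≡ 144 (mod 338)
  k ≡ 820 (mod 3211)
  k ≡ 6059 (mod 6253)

gcd(338, 3211) = 169 and 169 | (820 − 144), so the pair is consistent; merging gives k ≡ 820 (mod 6422), where 6422 = lcm(338, 3211).
gcd(6422, 6253) = 169 and 169 | (6059 − 820), so the pair is consistent; merging gives k ≡ 199902 (mod 237614), where 237614 = lcm(6422, 6253).
The solution is unique modulo lcm(338, 3211, 6253) = 237614.

199902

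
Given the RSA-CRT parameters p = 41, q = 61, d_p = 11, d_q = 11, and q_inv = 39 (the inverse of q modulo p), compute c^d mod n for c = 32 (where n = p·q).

m₁ = c^(d_p) mod p: c ≡ 32 (mod 41), and 32^11 mod 41 = 9.
m₂ = c^(d_q) mod q: c ≡ 32 (mod 61), and 32^11 mod 61 = 21.
h = q_inv·(m₁ − m₂) mod p = 39·(9 − 21) mod 41 = 24.
m = m₂ + h·q = 21 + 24·61 = 1485.

1485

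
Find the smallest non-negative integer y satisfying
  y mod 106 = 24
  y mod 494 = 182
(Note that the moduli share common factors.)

Combine the congruences pairwise.
gcd(106, 494) = 2 and 2 | (182 − 24), so the pair is consistent; merging gives y ≡ 12532 (mod 26182), where 26182 = lcm(106, 494).
The solution is unique modulo lcm(106, 494) = 26182.

12532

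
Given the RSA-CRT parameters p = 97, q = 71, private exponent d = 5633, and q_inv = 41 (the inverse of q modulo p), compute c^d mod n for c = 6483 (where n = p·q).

5620

d_p = d mod (p−1) = 5633 mod 96 = 65; d_q = d mod (q−1) = 33.
m₁ = c^(d_p) mod p: c ≡ 81 (mod 97), and 81^65 mod 97 = 91.
m₂ = c^(d_q) mod q: c ≡ 22 (mod 71), and 22^33 mod 71 = 11.
h = q_inv·(m₁ − m₂) mod p = 41·(91 − 11) mod 97 = 79.
m = m₂ + h·q = 11 + 79·71 = 5620.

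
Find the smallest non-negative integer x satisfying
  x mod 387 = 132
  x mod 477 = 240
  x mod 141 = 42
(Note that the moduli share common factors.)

gcd(387, 477) = 9 and 9 | (240 − 132), so the pair is consistent; merging gives x ≡ 7872 (mod 20511), where 20511 = lcm(387, 477).
gcd(20511, 141) = 3 and 3 | (42 − 7872), so the pair is consistent; merging gives x ≡ 28383 (mod 964017), where 964017 = lcm(20511, 141).
The solution is unique modulo lcm(387, 477, 141) = 964017.

28383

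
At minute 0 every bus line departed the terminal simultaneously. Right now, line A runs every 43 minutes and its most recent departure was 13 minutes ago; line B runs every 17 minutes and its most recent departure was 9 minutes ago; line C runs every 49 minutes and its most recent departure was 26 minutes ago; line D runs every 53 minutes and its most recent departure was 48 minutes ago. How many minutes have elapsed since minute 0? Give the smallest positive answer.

The moduli are pairwise coprime; N = 43·17·49·53 = 1898407.
N/43 = 44149; 44149 ≡ 31 (mod 43); 31·25 ≡ 1, so inverse 25.
N/17 = 111671; 111671 ≡ 15 (mod 17); 15·8 ≡ 1, so inverse 8.
N/49 = 38743; 38743 ≡ 33 (mod 49); 33·3 ≡ 1, so inverse 3.
N/53 = 35819; 35819 ≡ 44 (mod 53); 44·47 ≡ 1, so inverse 47.
t ≡ 13·44149·25 + 9·111671·8 + 26·38743·3 + 48·35819·47 = 106218355.
106218355 mod 1898407 = 1805970.

1805970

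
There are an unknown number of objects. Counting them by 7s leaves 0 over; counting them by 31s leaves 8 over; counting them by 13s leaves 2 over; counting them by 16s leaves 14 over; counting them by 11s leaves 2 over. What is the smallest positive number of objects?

Combine the congruences pairwise.
From N ≡ 0 (mod 7) write N = 0 + 7t. Substituting into N ≡ 8 (mod 31) gives 7t ≡ 8 (mod 31), and since 7⁻¹ ≡ 9 (mod 31), t ≡ 10. Hence N ≡ 0 + 7·10 = 70 (mod 217).
From N ≡ 70 (mod 217) write N = 70 + 217t. Substituting into N ≡ 2 (mod 13) gives 217t ≡ 10 (mod 13), and since 9⁻¹ ≡ 3 (mod 13), t ≡ 4. Hence N ≡ 70 + 217·4 = 938 (mod 2821).
From N ≡ 938 (mod 2821) write N = 938 + 2821t. Substituting into N ≡ 14 (mod 16) gives 2821t ≡ 4 (mod 16), and since 5⁻¹ ≡ 13 (mod 16), t ≡ 4. Hence N ≡ 938 + 2821·4 = 12222 (mod 45136).
From N ≡ 12222 (mod 45136) write N = 12222 + 45136t. Substituting into N ≡ 2 (mod 11) gives 45136t ≡ 1 (mod 11), and since 3⁻¹ ≡ 4 (mod 11), t ≡ 4. Hence N ≡ 12222 + 45136·4 = 192766 (mod 496496).

192766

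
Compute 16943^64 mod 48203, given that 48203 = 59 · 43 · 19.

8859

Mod 59: 16943 ≡ 10; by Fermat, exponent reduces to 64 mod 58 = 6; 10^6 ≡ 9 (mod 59).
Mod 43: 16943 ≡ 1; by Fermat, exponent reduces to 64 mod 42 = 22; 1^22 ≡ 1 (mod 43).
Mod 19: 16943 ≡ 14; by Fermat, exponent reduces to 64 mod 18 = 10; 14^10 ≡ 5 (mod 19).
Combine by CRT: x ≡ 9 (mod 59), x ≡ 1 (mod 43), x ≡ 5 (mod 19) ⇒ x ≡ 8859 (mod 48203).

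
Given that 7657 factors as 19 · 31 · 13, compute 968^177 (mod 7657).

Mod 19: 968 ≡ 18; by Fermat, exponent reduces to 177 mod 18 = 15; 18^15 ≡ 18 (mod 19).
Mod 31: 968 ≡ 7; by Fermat, exponent reduces to 177 mod 30 = 27; 7^27 ≡ 16 (mod 31).
Mod 13: 968 ≡ 6; by Fermat, exponent reduces to 177 mod 12 = 9; 6^9 ≡ 5 (mod 13).
Combine by CRT: x ≡ 18 (mod 19), x ≡ 16 (mod 31), x ≡ 5 (mod 13) ⇒ x ≡ 512 (mod 7657).

512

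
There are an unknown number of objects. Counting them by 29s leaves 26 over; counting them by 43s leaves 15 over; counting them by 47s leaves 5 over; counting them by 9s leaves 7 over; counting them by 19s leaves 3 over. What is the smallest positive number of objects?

From N ≡ 26 (mod 29) write N = 26 + 29t. Substituting into N ≡ 15 (mod 43) gives 29t ≡ 32 (mod 43), and since 29⁻¹ ≡ 3 (mod 43), t ≡ 10. Hence N ≡ 26 + 29·10 = 316 (mod 1247).
From N ≡ 316 (mod 1247) write N = 316 + 1247t. Substituting into N ≡ 5 (mod 47) gives 1247t ≡ 18 (mod 47), and since 25⁻¹ ≡ 32 (mod 47), t ≡ 12. Hence N ≡ 316 + 1247·12 = 15280 (mod 58609).
From N ≡ 15280 (mod 58609) write N = 15280 + 58609t. Substituting into N ≡ 7 (mod 9) gives 58609t ≡ 0 (mod 9), and since 1⁻¹ ≡ 1 (mod 9), t ≡ 0. Hence N ≡ 15280 + 58609·0 = 15280 (mod 527481).
From N ≡ 15280 (mod 527481) write N = 15280 + 527481t. Substituting into N ≡ 3 (mod 19) gives 527481t ≡ 18 (mod 19), and since 3⁻¹ ≡ 13 (mod 19), t ≡ 6. Hence N ≡ 15280 + 527481·6 = 3180166 (mod 10022139).

3180166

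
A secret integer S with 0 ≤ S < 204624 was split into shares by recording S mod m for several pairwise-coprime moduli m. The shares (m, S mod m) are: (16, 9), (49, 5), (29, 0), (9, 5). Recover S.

1769

The moduli are pairwise coprime; N = 16·49·29·9 = 204624.
N/16 = 12789; 12789 ≡ 5 (mod 16); 5·13 ≡ 1, so inverse 13.
N/49 = 4176; 4176 ≡ 11 (mod 49); 11·9 ≡ 1, so inverse 9.
N/29 = 7056; 7056 ≡ 9 (mod 29); 9·13 ≡ 1, so inverse 13.
N/9 = 22736; 22736 ≡ 2 (mod 9); 2·5 ≡ 1, so inverse 5.
S ≡ 9·12789·13 + 5·4176·9 + 0·7056·13 + 5·22736·5 = 2252633.
2252633 mod 204624 = 1769.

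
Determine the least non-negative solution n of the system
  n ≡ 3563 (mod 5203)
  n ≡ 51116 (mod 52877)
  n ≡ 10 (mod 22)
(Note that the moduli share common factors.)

gcd(5203, 52877) = 121 and 121 | (51116 − 3563), so the pair is consistent; merging gives n ≡ 1954688 (mod 2273711), where 2273711 = lcm(5203, 52877).
gcd(2273711, 22) = 11 and 11 | (10 − 1954688), so the pair is consistent; merging gives n ≡ 1954688 (mod 4547422), where 4547422 = lcm(2273711, 22).
The solution is unique modulo lcm(5203, 52877, 22) = 4547422.

1954688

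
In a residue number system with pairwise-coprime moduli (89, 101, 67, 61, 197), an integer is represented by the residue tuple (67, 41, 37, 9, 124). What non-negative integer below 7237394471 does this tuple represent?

The moduli are pairwise coprime; N = 89·101·67·61·197 = 7237394471.
N/89 = 81319039; 81319039 ≡ 6 (mod 89); 6·15 ≡ 1, so inverse 15.
N/101 = 71657371; 71657371 ≡ 93 (mod 101); 93·63 ≡ 1, so inverse 63.
N/67 = 108020813; 108020813 ≡ 63 (mod 67); 63·50 ≡ 1, so inverse 50.
N/61 = 118645811; 118645811 ≡ 18 (mod 61); 18·17 ≡ 1, so inverse 17.
N/197 = 36738043; 36738043 ≡ 104 (mod 197); 104·36 ≡ 1, so inverse 36.
x ≡ 67·81319039·15 + 41·71657371·63 + 37·108020813·50 + 9·118645811·17 + 124·36738043·36 = 648806560573.
648806560573 mod 7237394471 = 4678452654.

4678452654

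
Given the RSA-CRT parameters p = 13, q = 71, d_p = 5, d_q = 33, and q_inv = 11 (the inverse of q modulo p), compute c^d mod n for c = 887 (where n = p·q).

919

m₁ = c^(d_p) mod p: c ≡ 3 (mod 13), and 3^5 mod 13 = 9.
m₂ = c^(d_q) mod q: c ≡ 35 (mod 71), and 35^33 mod 71 = 67.
h = q_inv·(m₁ − m₂) mod p = 11·(9 − 67) mod 13 = 12.
m = m₂ + h·q = 67 + 12·71 = 919.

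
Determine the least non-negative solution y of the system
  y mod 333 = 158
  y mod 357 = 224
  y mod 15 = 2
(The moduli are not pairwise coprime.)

167657

gcd(333, 357) = 3 and 3 | (224 − 158), so the pair is consistent; merging gives y ≡ 9149 (mod 39627), where 39627 = lcm(333, 357).
gcd(39627, 15) = 3 and 3 | (2 − 9149), so the pair is consistent; merging gives y ≡ 167657 (mod 198135), where 198135 = lcm(39627, 15).
The solution is unique modulo lcm(333, 357, 15) = 198135.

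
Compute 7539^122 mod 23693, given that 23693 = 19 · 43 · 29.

Mod 19: 7539 ≡ 15; by Fermat, exponent reduces to 122 mod 18 = 14; 15^14 ≡ 17 (mod 19).
Mod 43: 7539 ≡ 14; by Fermat, exponent reduces to 122 mod 42 = 38; 14^38 ≡ 38 (mod 43).
Mod 29: 7539 ≡ 28; by Fermat, exponent reduces to 122 mod 28 = 10; 28^10 ≡ 1 (mod 29).
Combine by CRT: x ≡ 17 (mod 19), x ≡ 38 (mod 43), x ≡ 1 (mod 29) ⇒ x ≡ 11949 (mod 23693).

11949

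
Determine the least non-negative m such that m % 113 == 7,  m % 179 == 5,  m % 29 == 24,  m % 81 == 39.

32246139

Combine the congruences pairwise.
From m ≡ 7 (mod 113) write m = 7 + 113t. Substituting into m ≡ 5 (mod 179) gives 113t ≡ 177 (mod 179), and since 113⁻¹ ≡ 160 (mod 179), t ≡ 38. Hence m ≡ 7 + 113·38 = 4301 (mod 20227).
From m ≡ 4301 (mod 20227) write m = 4301 + 20227t. Substituting into m ≡ 24 (mod 29) gives 20227t ≡ 15 (mod 29), and since 14⁻¹ ≡ 27 (mod 29), t ≡ 28. Hence m ≡ 4301 + 20227·28 = 570657 (mod 586583).
From m ≡ 570657 (mod 586583) write m = 570657 + 586583t. Substituting into m ≡ 39 (mod 81) gives 586583t ≡ 27 (mod 81), and since 62⁻¹ ≡ 17 (mod 81), t ≡ 54. Hence m ≡ 570657 + 586583·54 = 32246139 (mod 47513223).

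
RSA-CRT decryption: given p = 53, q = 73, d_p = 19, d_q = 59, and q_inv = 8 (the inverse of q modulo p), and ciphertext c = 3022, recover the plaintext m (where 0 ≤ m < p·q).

m₁ = c^(d_p) mod p: c ≡ 1 (mod 53), and 1^19 mod 53 = 1.
m₂ = c^(d_q) mod q: c ≡ 29 (mod 73), and 29^59 mod 73 = 28.
h = q_inv·(m₁ − m₂) mod p = 8·(1 − 28) mod 53 = 49.
m = m₂ + h·q = 28 + 49·73 = 3605.

3605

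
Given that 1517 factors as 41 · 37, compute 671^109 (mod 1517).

Mod 41: 671 ≡ 15; by Fermat, exponent reduces to 109 mod 40 = 29; 15^29 ≡ 17 (mod 41).
Mod 37: 671 ≡ 5; by Fermat, exponent reduces to 109 mod 36 = 1; 5^1 ≡ 5 (mod 37).
Combine by CRT: x ≡ 17 (mod 41), x ≡ 5 (mod 37) ⇒ x ≡ 1411 (mod 1517).

1411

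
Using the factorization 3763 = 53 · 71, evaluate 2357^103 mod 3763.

1395

Mod 53: 2357 ≡ 25; by Fermat, exponent reduces to 103 mod 52 = 51; 25^51 ≡ 17 (mod 53).
Mod 71: 2357 ≡ 14; by Fermat, exponent reduces to 103 mod 70 = 33; 14^33 ≡ 46 (mod 71).
Combine by CRT: x ≡ 17 (mod 53), x ≡ 46 (mod 71) ⇒ x ≡ 1395 (mod 3763).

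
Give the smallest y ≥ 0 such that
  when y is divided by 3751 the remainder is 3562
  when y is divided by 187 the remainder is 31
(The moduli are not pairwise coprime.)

gcd(3751, 187) = 11 and 11 | (31 − 3562), so the pair is consistent; merging gives y ≡ 11064 (mod 63767), where 63767 = lcm(3751, 187).
The solution is unique modulo lcm(3751, 187) = 63767.

11064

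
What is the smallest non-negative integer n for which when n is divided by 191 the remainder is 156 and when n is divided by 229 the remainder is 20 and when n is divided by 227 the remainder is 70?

3124725

From n ≡ 156 (mod 191) write n = 156 + 191t. Substituting into n ≡ 20 (mod 229) gives 191t ≡ 93 (mod 229), and since 191⁻¹ ≡ 6 (mod 229), t ≡ 100. Hence n ≡ 156 + 191·100 = 19256 (mod 43739).
From n ≡ 19256 (mod 43739) write n = 19256 + 43739t. Substituting into n ≡ 70 (mod 227) gives 43739t ≡ 109 (mod 227), and since 155⁻¹ ≡ 186 (mod 227), t ≡ 71. Hence n ≡ 19256 + 43739·71 = 3124725 (mod 9928753).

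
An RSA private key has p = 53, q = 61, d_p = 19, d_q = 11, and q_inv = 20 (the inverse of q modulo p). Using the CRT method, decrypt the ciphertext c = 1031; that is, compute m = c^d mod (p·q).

505

m₁ = c^(d_p) mod p: c ≡ 24 (mod 53), and 24^19 mod 53 = 28.
m₂ = c^(d_q) mod q: c ≡ 55 (mod 61), and 55^11 mod 61 = 17.
h = q_inv·(m₁ − m₂) mod p = 20·(28 − 17) mod 53 = 8.
m = m₂ + h·q = 17 + 8·61 = 505.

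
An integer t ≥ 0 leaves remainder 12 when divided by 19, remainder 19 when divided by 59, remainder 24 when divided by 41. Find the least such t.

21672

The moduli are pairwise coprime; N = 19·59·41 = 45961.
N/19 = 2419; 2419 ≡ 6 (mod 19); 6·16 ≡ 1, so inverse 16.
N/59 = 779; 779 ≡ 12 (mod 59); 12·5 ≡ 1, so inverse 5.
N/41 = 1121; 1121 ≡ 14 (mod 41); 14·3 ≡ 1, so inverse 3.
t ≡ 12·2419·16 + 19·779·5 + 24·1121·3 = 619165.
619165 mod 45961 = 21672.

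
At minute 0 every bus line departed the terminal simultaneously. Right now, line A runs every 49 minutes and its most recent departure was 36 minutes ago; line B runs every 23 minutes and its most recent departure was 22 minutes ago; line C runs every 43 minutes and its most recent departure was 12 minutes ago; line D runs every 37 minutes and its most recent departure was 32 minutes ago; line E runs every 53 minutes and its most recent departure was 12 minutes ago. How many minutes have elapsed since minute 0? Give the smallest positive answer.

The moduli are pairwise coprime; N = 49·23·43·37·53 = 95032021.
N/49 = 1939429; 1939429 ≡ 9 (mod 49); 9·11 ≡ 1, so inverse 11.
N/23 = 4131827; 4131827 ≡ 15 (mod 23); 15·20 ≡ 1, so inverse 20.
N/43 = 2210047; 2210047 ≡ 19 (mod 43); 19·34 ≡ 1, so inverse 34.
N/37 = 2568433; 2568433 ≡ 4 (mod 37); 4·28 ≡ 1, so inverse 28.
N/53 = 1793057; 1793057 ≡ 14 (mod 53); 14·19 ≡ 1, so inverse 19.
t ≡ 36·1939429·11 + 22·4131827·20 + 12·2210047·34 + 32·2568433·28 + 12·1793057·19 = 6197849904.
6197849904 mod 95032021 = 20768539.

20768539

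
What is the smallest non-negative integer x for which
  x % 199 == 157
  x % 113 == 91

3142

Combine the congruences pairwise.
From x ≡ 157 (mod 199) write x = 157 + 199t. Substituting into x ≡ 91 (mod 113) gives 199t ≡ 47 (mod 113), and since 86⁻¹ ≡ 46 (mod 113), t ≡ 15. Hence x ≡ 157 + 199·15 = 3142 (mod 22487).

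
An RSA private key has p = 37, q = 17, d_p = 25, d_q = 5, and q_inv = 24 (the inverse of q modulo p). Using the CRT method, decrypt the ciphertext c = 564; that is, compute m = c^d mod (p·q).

m₁ = c^(d_p) mod p: c ≡ 9 (mod 37), and 9^25 mod 37 = 16.
m₂ = c^(d_q) mod q: c ≡ 3 (mod 17), and 3^5 mod 17 = 5.
h = q_inv·(m₁ − m₂) mod p = 24·(16 − 5) mod 37 = 5.
m = m₂ + h·q = 5 + 5·17 = 90.

90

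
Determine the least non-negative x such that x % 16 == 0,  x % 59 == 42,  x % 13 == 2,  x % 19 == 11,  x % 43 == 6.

From x ≡ 0 (mod 16) write x = 0 + 16t. Substituting into x ≡ 42 (mod 59) gives 16t ≡ 42 (mod 59), and since 16⁻¹ ≡ 48 (mod 59), t ≡ 10. Hence x ≡ 0 + 16·10 = 160 (mod 944).
From x ≡ 160 (mod 944) write x = 160 + 944t. Substituting into x ≡ 2 (mod 13) gives 944t ≡ 11 (mod 13), and since 8⁻¹ ≡ 5 (mod 13), t ≡ 3. Hence x ≡ 160 + 944·3 = 2992 (mod 12272).
From x ≡ 2992 (mod 12272) write x = 2992 + 12272t. Substituting into x ≡ 11 (mod 19) gives 12272t ≡ 2 (mod 19), and since 17⁻¹ ≡ 9 (mod 19), t ≡ 18. Hence x ≡ 2992 + 12272·18 = 223888 (mod 233168).
From x ≡ 223888 (mod 233168) write x = 223888 + 233168t. Substituting into x ≡ 6 (mod 43) gives 233168t ≡ 19 (mod 43), and since 22⁻¹ ≡ 2 (mod 43), t ≡ 38. Hence x ≡ 223888 + 233168·38 = 9084272 (mod 10026224).

9084272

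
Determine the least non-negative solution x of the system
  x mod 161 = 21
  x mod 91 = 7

Combine the congruences pairwise.
gcd(161, 91) = 7 and 7 | (7 − 21), so the pair is consistent; merging gives x ≡ 826 (mod 2093), where 2093 = lcm(161, 91).
The solution is unique modulo lcm(161, 91) = 2093.

826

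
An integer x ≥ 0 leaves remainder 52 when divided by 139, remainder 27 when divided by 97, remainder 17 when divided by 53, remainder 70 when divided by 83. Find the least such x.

From x ≡ 52 (mod 139) write x = 52 + 139t. Substituting into x ≡ 27 (mod 97) gives 139t ≡ 72 (mod 97), and since 42⁻¹ ≡ 67 (mod 97), t ≡ 71. Hence x ≡ 52 + 139·71 = 9921 (mod 13483).
From x ≡ 9921 (mod 13483) write x = 9921 + 13483t. Substituting into x ≡ 17 (mod 53) gives 13483t ≡ 7 (mod 53), and since 21⁻¹ ≡ 48 (mod 53), t ≡ 18. Hence x ≡ 9921 + 13483·18 = 252615 (mod 714599).
From x ≡ 252615 (mod 714599) write x = 252615 + 714599t. Substituting into x ≡ 70 (mod 83) gives 714599t ≡ 24 (mod 83), and since 52⁻¹ ≡ 8 (mod 83), t ≡ 26. Hence x ≡ 252615 + 714599·26 = 18832189 (mod 59311717).

18832189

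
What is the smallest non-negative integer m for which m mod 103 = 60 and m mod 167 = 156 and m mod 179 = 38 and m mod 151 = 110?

358563351

From m ≡ 60 (mod 103) write m = 60 + 103t. Substituting into m ≡ 156 (mod 167) gives 103t ≡ 96 (mod 167), and since 103⁻¹ ≡ 60 (mod 167), t ≡ 82. Hence m ≡ 60 + 103·82 = 8506 (mod 17201).
From m ≡ 8506 (mod 17201) write m = 8506 + 17201t. Substituting into m ≡ 38 (mod 179) gives 17201t ≡ 124 (mod 179), and since 17⁻¹ ≡ 158 (mod 179), t ≡ 81. Hence m ≡ 8506 + 17201·81 = 1401787 (mod 3078979).
From m ≡ 1401787 (mod 3078979) write m = 1401787 + 3078979t. Substituting into m ≡ 110 (mod 151) gives 3078979t ≡ 56 (mod 151), and since 89⁻¹ ≡ 56 (mod 151), t ≡ 116. Hence m ≡ 1401787 + 3078979·116 = 358563351 (mod 464925829).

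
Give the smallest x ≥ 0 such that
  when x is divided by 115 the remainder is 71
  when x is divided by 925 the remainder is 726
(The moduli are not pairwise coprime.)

7201

gcd(115, 925) = 5 and 5 | (726 − 71), so the pair is consistent; merging gives x ≡ 7201 (mod 21275), where 21275 = lcm(115, 925).
The solution is unique modulo lcm(115, 925) = 21275.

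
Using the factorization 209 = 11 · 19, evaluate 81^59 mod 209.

Mod 11: 81 ≡ 4; by Fermat, exponent reduces to 59 mod 10 = 9; 4^9 ≡ 3 (mod 11).
Mod 19: 81 ≡ 5; by Fermat, exponent reduces to 59 mod 18 = 5; 5^5 ≡ 9 (mod 19).
Combine by CRT: x ≡ 3 (mod 11), x ≡ 9 (mod 19) ⇒ x ≡ 47 (mod 209).

47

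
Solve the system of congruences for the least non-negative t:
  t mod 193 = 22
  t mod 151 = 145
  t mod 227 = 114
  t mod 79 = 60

145588607

From t ≡ 22 (mod 193) write t = 22 + 193s. Substituting into t ≡ 145 (mod 151) gives 193s ≡ 123 (mod 151), and since 42⁻¹ ≡ 18 (mod 151), s ≡ 100. Hence t ≡ 22 + 193·100 = 19322 (mod 29143).
From t ≡ 19322 (mod 29143) write t = 19322 + 29143s. Substituting into t ≡ 114 (mod 227) gives 29143s ≡ 87 (mod 227), and since 87⁻¹ ≡ 167 (mod 227), s ≡ 1. Hence t ≡ 19322 + 29143·1 = 48465 (mod 6615461).
From t ≡ 48465 (mod 6615461) write t = 48465 + 6615461s. Substituting into t ≡ 60 (mod 79) gives 6615461s ≡ 22 (mod 79), and since 1⁻¹ ≡ 1 (mod 79), s ≡ 22. Hence t ≡ 48465 + 6615461·22 = 145588607 (mod 522621419).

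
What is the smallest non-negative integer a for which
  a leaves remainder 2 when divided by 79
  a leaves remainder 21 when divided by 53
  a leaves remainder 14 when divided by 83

Combine the congruences pairwise.
From a ≡ 2 (mod 79) write a = 2 + 79t. Substituting into a ≡ 21 (mod 53) gives 79t ≡ 19 (mod 53), and since 26⁻¹ ≡ 51 (mod 53), t ≡ 15. Hence a ≡ 2 + 79·15 = 1187 (mod 4187).
From a ≡ 1187 (mod 4187) write a = 1187 + 4187t. Substituting into a ≡ 14 (mod 83) gives 4187t ≡ 72 (mod 83), and since 37⁻¹ ≡ 9 (mod 83), t ≡ 67. Hence a ≡ 1187 + 4187·67 = 281716 (mod 347521).

281716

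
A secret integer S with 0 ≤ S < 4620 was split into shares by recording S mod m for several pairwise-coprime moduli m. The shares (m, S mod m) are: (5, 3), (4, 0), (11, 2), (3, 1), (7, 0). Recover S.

Combine the congruences pairwise.
From S ≡ 3 (mod 5) write S = 3 + 5t. Substituting into S ≡ 0 (mod 4) gives 5t ≡ 1 (mod 4), and since 1⁻¹ ≡ 1 (mod 4), t ≡ 1. Hence S ≡ 3 + 5·1 = 8 (mod 20).
From S ≡ 8 (mod 20) write S = 8 + 20t. Substituting into S ≡ 2 (mod 11) gives 20t ≡ 5 (mod 11), and since 9⁻¹ ≡ 5 (mod 11), t ≡ 3. Hence S ≡ 8 + 20·3 = 68 (mod 220).
From S ≡ 68 (mod 220) write S = 68 + 220t. Substituting into S ≡ 1 (mod 3) gives 220t ≡ 2 (mod 3), and since 1⁻¹ ≡ 1 (mod 3), t ≡ 2. Hence S ≡ 68 + 220·2 = 508 (mod 660).
From S ≡ 508 (mod 660) write S = 508 + 660t. Substituting into S ≡ 0 (mod 7) gives 660t ≡ 3 (mod 7), and since 2⁻¹ ≡ 4 (mod 7), t ≡ 5. Hence S ≡ 508 + 660·5 = 3808 (mod 4620).

3808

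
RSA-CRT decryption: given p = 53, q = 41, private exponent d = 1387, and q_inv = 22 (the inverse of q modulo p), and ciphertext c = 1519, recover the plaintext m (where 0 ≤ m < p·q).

538

d_p = d mod (p−1) = 1387 mod 52 = 35; d_q = d mod (q−1) = 27.
m₁ = c^(d_p) mod p: c ≡ 35 (mod 53), and 35^35 mod 53 = 8.
m₂ = c^(d_q) mod q: c ≡ 2 (mod 41), and 2^27 mod 41 = 5.
h = q_inv·(m₁ − m₂) mod p = 22·(8 − 5) mod 53 = 13.
m = m₂ + h·q = 5 + 13·41 = 538.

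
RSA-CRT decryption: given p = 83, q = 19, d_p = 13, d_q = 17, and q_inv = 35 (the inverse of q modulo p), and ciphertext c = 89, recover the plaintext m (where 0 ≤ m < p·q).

1181

m₁ = c^(d_p) mod p: c ≡ 6 (mod 83), and 6^13 mod 83 = 19.
m₂ = c^(d_q) mod q: c ≡ 13 (mod 19), and 13^17 mod 19 = 3.
h = q_inv·(m₁ − m₂) mod p = 35·(19 − 3) mod 83 = 62.
m = m₂ + h·q = 3 + 62·19 = 1181.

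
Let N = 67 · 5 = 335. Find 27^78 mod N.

Mod 67: 27 ≡ 27; by Fermat, exponent reduces to 78 mod 66 = 12; 27^12 ≡ 40 (mod 67).
Mod 5: 27 ≡ 2; by Fermat, exponent reduces to 78 mod 4 = 2; 2^2 ≡ 4 (mod 5).
Combine by CRT: x ≡ 40 (mod 67), x ≡ 4 (mod 5) ⇒ x ≡ 174 (mod 335).

174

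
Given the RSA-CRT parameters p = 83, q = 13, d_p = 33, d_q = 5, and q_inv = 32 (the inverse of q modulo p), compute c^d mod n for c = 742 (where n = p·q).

m₁ = c^(d_p) mod p: c ≡ 78 (mod 83), and 78^33 mod 83 = 40.
m₂ = c^(d_q) mod q: c ≡ 1 (mod 13), and 1^5 mod 13 = 1.
h = q_inv·(m₁ − m₂) mod p = 32·(40 − 1) mod 83 = 3.
m = m₂ + h·q = 1 + 3·13 = 40.

40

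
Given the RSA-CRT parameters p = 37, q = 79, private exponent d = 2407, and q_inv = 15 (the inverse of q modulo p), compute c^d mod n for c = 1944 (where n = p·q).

2366

d_p = d mod (p−1) = 2407 mod 36 = 31; d_q = d mod (q−1) = 67.
m₁ = c^(d_p) mod p: c ≡ 20 (mod 37), and 20^31 mod 37 = 35.
m₂ = c^(d_q) mod q: c ≡ 48 (mod 79), and 48^67 mod 79 = 75.
h = q_inv·(m₁ − m₂) mod p = 15·(35 − 75) mod 37 = 29.
m = m₂ + h·q = 75 + 29·79 = 2366.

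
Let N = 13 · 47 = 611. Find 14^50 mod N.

534

Mod 13: 14 ≡ 1; by Fermat, exponent reduces to 50 mod 12 = 2; 1^2 ≡ 1 (mod 13).
Mod 47: 14 ≡ 14; by Fermat, exponent reduces to 50 mod 46 = 4; 14^4 ≡ 17 (mod 47).
Combine by CRT: x ≡ 1 (mod 13), x ≡ 17 (mod 47) ⇒ x ≡ 534 (mod 611).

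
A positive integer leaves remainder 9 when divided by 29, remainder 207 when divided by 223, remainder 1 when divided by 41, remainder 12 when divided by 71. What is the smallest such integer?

12796839

Combine the congruences pairwise.
From k ≡ 9 (mod 29) write k = 9 + 29t. Substituting into k ≡ 207 (mod 223) gives 29t ≡ 198 (mod 223), and since 29⁻¹ ≡ 100 (mod 223), t ≡ 176. Hence k ≡ 9 + 29·176 = 5113 (mod 6467).
From k ≡ 5113 (mod 6467) write k = 5113 + 6467t. Substituting into k ≡ 1 (mod 41) gives 6467t ≡ 13 (mod 41), and since 30⁻¹ ≡ 26 (mod 41), t ≡ 10. Hence k ≡ 5113 + 6467·10 = 69783 (mod 265147).
From k ≡ 69783 (mod 265147) write k = 69783 + 265147t. Substituting into k ≡ 12 (mod 71) gives 265147t ≡ 22 (mod 71), and since 33⁻¹ ≡ 28 (mod 71), t ≡ 48. Hence k ≡ 69783 + 265147·48 = 12796839 (mod 18825437).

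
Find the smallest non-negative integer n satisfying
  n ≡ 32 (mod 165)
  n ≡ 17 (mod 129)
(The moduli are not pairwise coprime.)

6467

gcd(165, 129) = 3 and 3 | (17 − 32), so the pair is consistent; merging gives n ≡ 6467 (mod 7095), where 7095 = lcm(165, 129).
The solution is unique modulo lcm(165, 129) = 7095.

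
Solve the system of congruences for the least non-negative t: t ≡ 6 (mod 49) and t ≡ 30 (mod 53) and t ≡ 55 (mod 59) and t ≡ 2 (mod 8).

The moduli are pairwise coprime; N = 49·53·59·8 = 1225784.
N/49 = 25016; 25016 ≡ 26 (mod 49); 26·17 ≡ 1, so inverse 17.
N/53 = 23128; 23128 ≡ 20 (mod 53); 20·8 ≡ 1, so inverse 8.
N/59 = 20776; 20776 ≡ 8 (mod 59); 8·37 ≡ 1, so inverse 37.
N/8 = 153223; 153223 ≡ 7 (mod 8); 7·7 ≡ 1, so inverse 7.
t ≡ 6·25016·17 + 30·23128·8 + 55·20776·37 + 2·153223·7 = 52526634.
52526634 mod 1225784 = 1043706.

1043706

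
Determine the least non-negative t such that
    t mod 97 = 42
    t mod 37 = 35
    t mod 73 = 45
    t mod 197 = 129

From t ≡ 42 (mod 97) write t = 42 + 97s. Substituting into t ≡ 35 (mod 37) gives 97s ≡ 30 (mod 37), and since 23⁻¹ ≡ 29 (mod 37), s ≡ 19. Hence t ≡ 42 + 97·19 = 1885 (mod 3589).
From t ≡ 1885 (mod 3589) write t = 1885 + 3589s. Substituting into t ≡ 45 (mod 73) gives 3589s ≡ 58 (mod 73), and since 12⁻¹ ≡ 67 (mod 73), s ≡ 17. Hence t ≡ 1885 + 3589·17 = 62898 (mod 261997).
From t ≡ 62898 (mod 261997) write t = 62898 + 261997s. Substituting into t ≡ 129 (mod 197) gives 261997s ≡ 74 (mod 197), and since 184⁻¹ ≡ 106 (mod 197), s ≡ 161. Hence t ≡ 62898 + 261997·161 = 42244415 (mod 51613409).

42244415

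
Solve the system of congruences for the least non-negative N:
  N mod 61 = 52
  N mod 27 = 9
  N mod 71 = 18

50499

Combine the congruences pairwise.
From N ≡ 52 (mod 61) write N = 52 + 61t. Substituting into N ≡ 9 (mod 27) gives 61t ≡ 11 (mod 27), and since 7⁻¹ ≡ 4 (mod 27), t ≡ 17. Hence N ≡ 52 + 61·17 = 1089 (mod 1647).
From N ≡ 1089 (mod 1647) write N = 1089 + 1647t. Substituting into N ≡ 18 (mod 71) gives 1647t ≡ 65 (mod 71), and since 14⁻¹ ≡ 66 (mod 71), t ≡ 30. Hence N ≡ 1089 + 1647·30 = 50499 (mod 116937).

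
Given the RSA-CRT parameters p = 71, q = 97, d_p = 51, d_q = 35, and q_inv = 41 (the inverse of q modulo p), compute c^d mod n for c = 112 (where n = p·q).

4212

m₁ = c^(d_p) mod p: c ≡ 41 (mod 71), and 41^51 mod 71 = 23.
m₂ = c^(d_q) mod q: c ≡ 15 (mod 97), and 15^35 mod 97 = 41.
h = q_inv·(m₁ − m₂) mod p = 41·(23 − 41) mod 71 = 43.
m = m₂ + h·q = 41 + 43·97 = 4212.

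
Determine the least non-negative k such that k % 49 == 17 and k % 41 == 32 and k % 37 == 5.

70675

Combine the congruences pairwise.
From k ≡ 17 (mod 49) write k = 17 + 49t. Substituting into k ≡ 32 (mod 41) gives 49t ≡ 15 (mod 41), and since 8⁻¹ ≡ 36 (mod 41), t ≡ 7. Hence k ≡ 17 + 49·7 = 360 (mod 2009).
From k ≡ 360 (mod 2009) write k = 360 + 2009t. Substituting into k ≡ 5 (mod 37) gives 2009t ≡ 15 (mod 37), and since 11⁻¹ ≡ 27 (mod 37), t ≡ 35. Hence k ≡ 360 + 2009·35 = 70675 (mod 74333).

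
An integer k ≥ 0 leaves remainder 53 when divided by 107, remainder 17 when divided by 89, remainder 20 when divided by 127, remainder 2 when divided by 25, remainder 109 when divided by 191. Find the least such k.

1093059302

From k ≡ 53 (mod 107) write k = 53 + 107t. Substituting into k ≡ 17 (mod 89) gives 107t ≡ 53 (mod 89), and since 18⁻¹ ≡ 5 (mod 89), t ≡ 87. Hence k ≡ 53 + 107·87 = 9362 (mod 9523).
From k ≡ 9362 (mod 9523) write k = 9362 + 9523t. Substituting into k ≡ 20 (mod 127) gives 9523t ≡ 56 (mod 127), and since 125⁻¹ ≡ 63 (mod 127), t ≡ 99. Hence k ≡ 9362 + 9523·99 = 952139 (mod 1209421).
From k ≡ 952139 (mod 1209421) write k = 952139 + 1209421t. Substituting into k ≡ 2 (mod 25) gives 1209421t ≡ 13 (mod 25), and since 21⁻¹ ≡ 6 (mod 25), t ≡ 3. Hence k ≡ 952139 + 1209421·3 = 4580402 (mod 30235525).
From k ≡ 4580402 (mod 30235525) write k = 4580402 + 30235525t. Substituting into k ≡ 109 (mod 191) gives 30235525t ≡ 78 (mod 191), and since 34⁻¹ ≡ 118 (mod 191), t ≡ 36. Hence k ≡ 4580402 + 30235525·36 = 1093059302 (mod 5774985275).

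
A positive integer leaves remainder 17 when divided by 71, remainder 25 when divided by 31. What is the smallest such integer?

Combine the congruences pairwise.
From x ≡ 17 (mod 71) write x = 17 + 71t. Substituting into x ≡ 25 (mod 31) gives 71t ≡ 8 (mod 31), and since 9⁻¹ ≡ 7 (mod 31), t ≡ 25. Hence x ≡ 17 + 71·25 = 1792 (mod 2201).

1792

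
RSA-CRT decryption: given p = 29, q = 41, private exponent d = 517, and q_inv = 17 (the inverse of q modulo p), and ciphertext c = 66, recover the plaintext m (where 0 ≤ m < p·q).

482

d_p = d mod (p−1) = 517 mod 28 = 13; d_q = d mod (q−1) = 37.
m₁ = c^(d_p) mod p: c ≡ 8 (mod 29), and 8^13 mod 29 = 18.
m₂ = c^(d_q) mod q: c ≡ 25 (mod 41), and 25^37 mod 41 = 31.
h = q_inv·(m₁ − m₂) mod p = 17·(18 − 31) mod 29 = 11.
m = m₂ + h·q = 31 + 11·41 = 482.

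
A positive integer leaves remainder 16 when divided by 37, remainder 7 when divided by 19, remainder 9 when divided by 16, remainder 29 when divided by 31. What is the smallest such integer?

284361

The moduli are pairwise coprime; N = 37·19·16·31 = 348688.
N/37 = 9424; 9424 ≡ 26 (mod 37); 26·10 ≡ 1, so inverse 10.
N/19 = 18352; 18352 ≡ 17 (mod 19); 17·9 ≡ 1, so inverse 9.
N/16 = 21793; 21793 ≡ 1 (mod 16), inverse 1.
N/31 = 11248; 11248 ≡ 26 (mod 31); 26·6 ≡ 1, so inverse 6.
k ≡ 16·9424·10 + 7·18352·9 + 9·21793·1 + 29·11248·6 = 4817305.
4817305 mod 348688 = 284361.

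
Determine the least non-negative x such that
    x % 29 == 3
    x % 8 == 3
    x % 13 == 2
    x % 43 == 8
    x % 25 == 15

1111515

From x ≡ 3 (mod 29) write x = 3 + 29t. Substituting into x ≡ 3 (mod 8) gives 29t ≡ 0 (mod 8), and since 5⁻¹ ≡ 5 (mod 8), t ≡ 0. Hence x ≡ 3 + 29·0 = 3 (mod 232).
From x ≡ 3 (mod 232) write x = 3 + 232t. Substituting into x ≡ 2 (mod 13) gives 232t ≡ 12 (mod 13), and since 11⁻¹ ≡ 6 (mod 13), t ≡ 7. Hence x ≡ 3 + 232·7 = 1627 (mod 3016).
From x ≡ 1627 (mod 3016) write x = 1627 + 3016t. Substituting into x ≡ 8 (mod 43) gives 3016t ≡ 15 (mod 43), and since 6⁻¹ ≡ 36 (mod 43), t ≡ 24. Hence x ≡ 1627 + 3016·24 = 74011 (mod 129688).
From x ≡ 74011 (mod 129688) write x = 74011 + 129688t. Substituting into x ≡ 15 (mod 25) gives 129688t ≡ 4 (mod 25), and since 13⁻¹ ≡ 2 (mod 25), t ≡ 8. Hence x ≡ 74011 + 129688·8 = 1111515 (mod 3242200).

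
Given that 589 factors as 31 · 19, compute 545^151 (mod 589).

390

Mod 31: 545 ≡ 18; by Fermat, exponent reduces to 151 mod 30 = 1; 18^1 ≡ 18 (mod 31).
Mod 19: 545 ≡ 13; by Fermat, exponent reduces to 151 mod 18 = 7; 13^7 ≡ 10 (mod 19).
Combine by CRT: x ≡ 18 (mod 31), x ≡ 10 (mod 19) ⇒ x ≡ 390 (mod 589).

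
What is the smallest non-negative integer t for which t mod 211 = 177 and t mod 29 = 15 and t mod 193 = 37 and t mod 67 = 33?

Combine the congruences pairwise.
From t ≡ 177 (mod 211) write t = 177 + 211s. Substituting into t ≡ 15 (mod 29) gives 211s ≡ 12 (mod 29), and since 8⁻¹ ≡ 11 (mod 29), s ≡ 16. Hence t ≡ 177 + 211·16 = 3553 (mod 6119).
From t ≡ 3553 (mod 6119) write t = 3553 + 6119s. Substituting into t ≡ 37 (mod 193) gives 6119s ≡ 151 (mod 193), and since 136⁻¹ ≡ 44 (mod 193), s ≡ 82. Hence t ≡ 3553 + 6119·82 = 505311 (mod 1180967).
From t ≡ 505311 (mod 1180967) write t = 505311 + 1180967s. Substituting into t ≡ 33 (mod 67) gives 1180967s ≡ 36 (mod 67), and since 25⁻¹ ≡ 59 (mod 67), s ≡ 47. Hence t ≡ 505311 + 1180967·47 = 56010760 (mod 79124789).

56010760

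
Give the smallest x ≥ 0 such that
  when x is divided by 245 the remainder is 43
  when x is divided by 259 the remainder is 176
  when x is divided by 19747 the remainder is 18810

591473

Combine the congruences pairwise.
gcd(245, 259) = 7 and 7 | (176 − 43), so the pair is consistent; merging gives x ≡ 2248 (mod 9065), where 9065 = lcm(245, 259).
gcd(9065, 19747) = 49 and 49 | (18810 − 2248), so the pair is consistent; merging gives x ≡ 591473 (mod 3653195), where 3653195 = lcm(9065, 19747).
The solution is unique modulo lcm(245, 259, 19747) = 3653195.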